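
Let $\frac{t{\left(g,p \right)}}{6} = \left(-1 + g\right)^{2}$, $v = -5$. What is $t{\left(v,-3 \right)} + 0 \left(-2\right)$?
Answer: $216$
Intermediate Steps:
$t{\left(g,p \right)} = 6 \left(-1 + g\right)^{2}$
$t{\left(v,-3 \right)} + 0 \left(-2\right) = 6 \left(-1 - 5\right)^{2} + 0 \left(-2\right) = 6 \left(-6\right)^{2} + 0 = 6 \cdot 36 + 0 = 216 + 0 = 216$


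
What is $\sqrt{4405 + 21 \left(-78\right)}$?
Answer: $\sqrt{2767} \approx 52.602$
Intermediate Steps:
$\sqrt{4405 + 21 \left(-78\right)} = \sqrt{4405 - 1638} = \sqrt{2767}$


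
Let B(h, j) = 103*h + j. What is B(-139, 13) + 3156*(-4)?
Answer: -26928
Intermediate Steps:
B(h, j) = j + 103*h
B(-139, 13) + 3156*(-4) = (13 + 103*(-139)) + 3156*(-4) = (13 - 14317) - 12624 = -14304 - 12624 = -26928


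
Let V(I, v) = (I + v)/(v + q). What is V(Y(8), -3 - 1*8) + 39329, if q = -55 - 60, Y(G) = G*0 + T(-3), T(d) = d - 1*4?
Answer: 275304/7 ≈ 39329.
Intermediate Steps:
T(d) = -4 + d (T(d) = d - 4 = -4 + d)
Y(G) = -7 (Y(G) = G*0 + (-4 - 3) = 0 - 7 = -7)
q = -115
V(I, v) = (I + v)/(-115 + v) (V(I, v) = (I + v)/(v - 115) = (I + v)/(-115 + v))
V(Y(8), -3 - 1*8) + 39329 = (-7 + (-3 - 1*8))/(-115 + (-3 - 1*8)) + 39329 = (-7 + (-3 - 8))/(-115 + (-3 - 8)) + 39329 = (-7 - 11)/(-115 - 11) + 39329 = -18/(-126) + 39329 = -1/126*(-18) + 39329 = ⅐ + 39329 = 275304/7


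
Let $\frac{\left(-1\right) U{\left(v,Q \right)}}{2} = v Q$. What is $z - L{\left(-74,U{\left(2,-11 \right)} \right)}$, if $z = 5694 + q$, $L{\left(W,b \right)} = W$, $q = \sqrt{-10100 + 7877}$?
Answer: $5768 + 3 i \sqrt{247} \approx 5768.0 + 47.149 i$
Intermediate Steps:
$q = 3 i \sqrt{247}$ ($q = \sqrt{-2223} = 3 i \sqrt{247} \approx 47.149 i$)
$U{\left(v,Q \right)} = - 2 Q v$ ($U{\left(v,Q \right)} = - 2 v Q = - 2 Q v$)
$z = 5694 + 3 i \sqrt{247} \approx 5694.0 + 47.149 i$
$z - L{\left(-74,U{\left(2,-11 \right)} \right)} = \left(5694 + 3 i \sqrt{247}\right) - -74 = \left(5694 + 3 i \sqrt{247}\right) + 74 = 5768 + 3 i \sqrt{247}$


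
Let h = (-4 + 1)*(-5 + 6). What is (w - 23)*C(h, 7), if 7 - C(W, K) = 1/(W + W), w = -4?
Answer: -387/2 ≈ -193.50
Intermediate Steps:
h = -3 (h = -3*1 = -3)
C(W, K) = 7 - 1/(2*W) (C(W, K) = 7 - 1/(W + W) = 7 - 1/(2*W))
(w - 23)*C(h, 7) = (-4 - 23)*(7 - ½/(-3)) = -27*(7 - ½*(-⅓)) = -27*(7 + ⅙) = -27*43/6 = -387/2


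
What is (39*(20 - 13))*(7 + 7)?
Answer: 3822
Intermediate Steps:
(39*(20 - 13))*(7 + 7) = (39*7)*14 = 273*14 = 3822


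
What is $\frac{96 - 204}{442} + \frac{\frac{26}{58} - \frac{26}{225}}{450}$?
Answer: $- \frac{158077709}{648911250} \approx -0.2436$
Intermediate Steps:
$\frac{96 - 204}{442} + \frac{\frac{26}{58} - \frac{26}{225}}{450} = \left(96 - 204\right) \frac{1}{442} + \left(26 \cdot \frac{1}{58} - \frac{26}{225}\right) \frac{1}{450} = \left(-108\right) \frac{1}{442} + \left(\frac{13}{29} - \frac{26}{225}\right) \frac{1}{450} = - \frac{54}{221} + \frac{2171}{6525} \cdot \frac{1}{450} = - \frac{54}{221} + \frac{2171}{2936250} = - \frac{158077709}{648911250}$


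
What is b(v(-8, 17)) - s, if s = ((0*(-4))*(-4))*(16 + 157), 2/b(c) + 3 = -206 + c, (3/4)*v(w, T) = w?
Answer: -6/659 ≈ -0.0091047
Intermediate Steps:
v(w, T) = 4*w/3
b(c) = 2/(-209 + c) (b(c) = 2/(-3 + (-206 + c)) = 2/(-209 + c))
s = 0 (s = (0*(-4))*173 = 0*173 = 0)
b(v(-8, 17)) - s = 2/(-209 + (4/3)*(-8)) - 1*0 = 2/(-209 - 32/3) + 0 = 2/(-659/3) + 0 = 2*(-3/659) + 0 = -6/659 + 0 = -6/659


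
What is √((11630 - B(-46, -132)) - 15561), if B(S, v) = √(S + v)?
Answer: √(-3931 - I*√178) ≈ 0.1064 - 62.698*I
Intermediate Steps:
√((11630 - B(-46, -132)) - 15561) = √((11630 - √(-46 - 132)) - 15561) = √((11630 - √(-178)) - 15561) = √((11630 - I*√178) - 15561) = √(-3931 - I*√178)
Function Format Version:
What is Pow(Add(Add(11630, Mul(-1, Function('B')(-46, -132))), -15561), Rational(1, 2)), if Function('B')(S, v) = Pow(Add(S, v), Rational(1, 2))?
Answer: Pow(Add(-3931, Mul(-1, I, Pow(178, Rational(1, 2)))), Rational(1, 2)) ≈ Add(0.1064, Mul(-62.698, I))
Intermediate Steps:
Pow(Add(Add(11630, Mul(-1, Function('B')(-46, -132))), -15561), Rational(1, 2)) = Pow(Add(Add(11630, Mul(-1, Pow(Add(-46, -132), Rational(1, 2)))), -15561), Rational(1, 2)) = Pow(Add(Add(11630, Mul(-1, Pow(-178, Rational(1, 2)))), -15561), Rational(1, 2)) = Pow(Add(Add(11630, Mul(-1, Mul(I, Pow(178, Rational(1, 2))))), -15561), Rational(1, 2)) = Pow(Add(Add(11630, Mul(-1, I, Pow(178, Rational(1, 2)))), -15561), Rational(1, 2)) = Pow(Add(-3931, Mul(-1, I, Pow(178, Rational(1, 2)))), Rational(1, 2))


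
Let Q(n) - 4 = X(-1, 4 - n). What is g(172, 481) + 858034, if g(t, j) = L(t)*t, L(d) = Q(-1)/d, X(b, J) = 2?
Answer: 858040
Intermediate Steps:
Q(n) = 6 (Q(n) = 4 + 2 = 6)
L(d) = 6/d
g(t, j) = 6 (g(t, j) = (6/t)*t = 6)
g(172, 481) + 858034 = 6 + 858034 = 858040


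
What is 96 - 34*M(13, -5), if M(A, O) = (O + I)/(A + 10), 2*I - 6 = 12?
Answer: 2072/23 ≈ 90.087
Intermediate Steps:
I = 9 (I = 3 + (1/2)*12 = 3 + 6 = 9)
M(A, O) = (9 + O)/(10 + A) (M(A, O) = (O + 9)/(A + 10) = (9 + O)/(10 + A))
96 - 34*M(13, -5) = 96 - 34*(9 - 5)/(10 + 13) = 96 - 34*4/23 = 96 - 136/23 = 2072/23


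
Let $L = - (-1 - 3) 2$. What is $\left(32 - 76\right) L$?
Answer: $-352$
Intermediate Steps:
$L = 8$ ($L = - (-1 - 3) 2 = \left(-1\right) \left(-4\right) 2 = 4 \cdot 2 = 8$)
$\left(32 - 76\right) L = \left(32 - 76\right) 8 = \left(-44\right) 8 = -352$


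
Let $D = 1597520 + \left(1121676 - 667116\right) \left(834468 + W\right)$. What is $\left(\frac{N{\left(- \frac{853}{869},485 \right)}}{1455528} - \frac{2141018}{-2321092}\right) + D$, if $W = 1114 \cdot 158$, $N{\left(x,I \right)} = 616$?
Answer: $\frac{96986968616214914167531}{211150899786} \approx 4.5933 \cdot 10^{11}$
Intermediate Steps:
$W = 176012$
$D = 459325386320$ ($D = 1597520 + \left(1121676 - 667116\right) \left(834468 + 176012\right) = 1597520 + 454560 \cdot 1010480 = 1597520 + 459323788800 = 459325386320$)
$\left(\frac{N{\left(- \frac{853}{869},485 \right)}}{1455528} - \frac{2141018}{-2321092}\right) + D = \left(\frac{616}{1455528} - \frac{2141018}{-2321092}\right) + 459325386320 = \left(616 \cdot \frac{1}{1455528} - - \frac{1070509}{1160546}\right) + 459325386320 = \left(\frac{77}{181941} + \frac{1070509}{1160546}\right) + 459325386320 = \frac{194858840011}{211150899786} + 459325386320 = \frac{96986968616214914167531}{211150899786}$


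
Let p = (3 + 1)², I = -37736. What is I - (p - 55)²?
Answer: -39257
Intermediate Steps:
p = 16 (p = 4² = 16)
I - (p - 55)² = -37736 - (16 - 55)² = -37736 - 1*(-39)² = -37736 - 1*1521 = -37736 - 1521 = -39257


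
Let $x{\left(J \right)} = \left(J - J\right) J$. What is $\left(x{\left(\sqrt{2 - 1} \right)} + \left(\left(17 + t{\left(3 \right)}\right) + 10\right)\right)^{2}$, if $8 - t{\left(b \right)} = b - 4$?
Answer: $1296$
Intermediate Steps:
$t{\left(b \right)} = 12 - b$ ($t{\left(b \right)} = 8 - \left(b - 4\right) = 8 - \left(-4 + b\right) = 12 - b$)
$x{\left(J \right)} = 0$ ($x{\left(J \right)} = 0 J = 0$)
$\left(x{\left(\sqrt{2 - 1} \right)} + \left(\left(17 + t{\left(3 \right)}\right) + 10\right)\right)^{2} = \left(0 + \left(\left(17 + \left(12 - 3\right)\right) + 10\right)\right)^{2} = \left(0 + \left(\left(17 + 9\right) + 10\right)\right)^{2} = \left(0 + \left(26 + 10\right)\right)^{2} = \left(0 + 36\right)^{2} = 36^{2} = 1296$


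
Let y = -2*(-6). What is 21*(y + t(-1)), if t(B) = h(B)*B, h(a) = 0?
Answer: 252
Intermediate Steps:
y = 12
t(B) = 0 (t(B) = 0*B = 0)
21*(y + t(-1)) = 21*(12 + 0) = 21*12 = 252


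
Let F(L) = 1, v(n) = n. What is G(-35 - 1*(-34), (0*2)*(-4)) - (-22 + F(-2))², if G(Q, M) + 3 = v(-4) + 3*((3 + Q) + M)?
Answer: -442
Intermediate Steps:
G(Q, M) = 2 + 3*M + 3*Q (G(Q, M) = -3 + (-4 + 3*((3 + Q) + M)) = -3 + (-4 + 3*(3 + M + Q)) = -3 + (-4 + (9 + 3*M + 3*Q)) = -3 + (5 + 3*M + 3*Q) = 2 + 3*M + 3*Q)
G(-35 - 1*(-34), (0*2)*(-4)) - (-22 + F(-2))² = (2 + 3*((0*2)*(-4)) + 3*(-35 - 1*(-34))) - (-22 + 1)² = (2 + 3*(0*(-4)) + 3*(-35 + 34)) - 1*(-21)² = (2 + 3*0 + 3*(-1)) - 1*441 = (2 + 0 - 3) - 441 = -1 - 441 = -442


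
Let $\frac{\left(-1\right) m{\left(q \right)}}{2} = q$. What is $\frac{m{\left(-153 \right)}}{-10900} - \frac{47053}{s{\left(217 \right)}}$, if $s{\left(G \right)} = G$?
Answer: $- \frac{256472051}{1182650} \approx -216.86$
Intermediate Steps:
$m{\left(q \right)} = - 2 q$
$\frac{m{\left(-153 \right)}}{-10900} - \frac{47053}{s{\left(217 \right)}} = \frac{\left(-2\right) \left(-153\right)}{-10900} - \frac{47053}{217} = 306 \left(- \frac{1}{10900}\right) - \frac{47053}{217} = - \frac{153}{5450} - \frac{47053}{217} = - \frac{256472051}{1182650}$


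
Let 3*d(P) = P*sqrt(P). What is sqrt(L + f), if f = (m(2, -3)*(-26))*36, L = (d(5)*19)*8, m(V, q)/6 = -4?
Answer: 2*sqrt(50544 + 570*sqrt(5))/3 ≈ 151.76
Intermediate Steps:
d(P) = P**(3/2)/3 (d(P) = (P*sqrt(P))/3 = P**(3/2)/3)
m(V, q) = -24 (m(V, q) = 6*(-4) = -24)
L = 760*sqrt(5)/3 (L = ((5**(3/2)/3)*19)*8 = (((5*sqrt(5))/3)*19)*8 = ((5*sqrt(5)/3)*19)*8 = (95*sqrt(5)/3)*8 = 760*sqrt(5)/3 ≈ 566.47)
f = 22464 (f = -24*(-26)*36 = 624*36 = 22464)
sqrt(L + f) = sqrt(760*sqrt(5)/3 + 22464) = sqrt(22464 + 760*sqrt(5)/3)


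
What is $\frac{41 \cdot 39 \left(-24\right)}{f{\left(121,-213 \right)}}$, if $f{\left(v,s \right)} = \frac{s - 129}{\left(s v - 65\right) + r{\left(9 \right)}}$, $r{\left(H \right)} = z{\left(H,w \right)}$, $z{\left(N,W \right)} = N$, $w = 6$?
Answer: $- \frac{55067428}{19} \approx -2.8983 \cdot 10^{6}$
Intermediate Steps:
$r{\left(H \right)} = H$
$f{\left(v,s \right)} = \frac{-129 + s}{-56 + s v}$ ($f{\left(v,s \right)} = \frac{s - 129}{\left(s v - 65\right) + 9} = \frac{-129 + s}{\left(-65 + s v\right) + 9} = \frac{-129 + s}{-56 + s v}$)
$\frac{41 \cdot 39 \left(-24\right)}{f{\left(121,-213 \right)}} = \frac{41 \cdot 39 \left(-24\right)}{\frac{1}{-56 - 25773} \left(-129 - 213\right)} = \frac{1599 \left(-24\right)}{\frac{1}{-56 - 25773} \left(-342\right)} = - \frac{38376}{\frac{1}{-25829} \left(-342\right)} = - \frac{38376}{\left(- \frac{1}{25829}\right) \left(-342\right)} = - \frac{38376}{\frac{342}{25829}} = \left(-38376\right) \frac{25829}{342} = - \frac{55067428}{19}$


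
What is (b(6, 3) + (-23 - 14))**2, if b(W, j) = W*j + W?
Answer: 169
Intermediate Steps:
b(W, j) = W + W*j
(b(6, 3) + (-23 - 14))**2 = (6*(1 + 3) + (-23 - 14))**2 = (6*4 - 37)**2 = (24 - 37)**2 = (-13)**2 = 169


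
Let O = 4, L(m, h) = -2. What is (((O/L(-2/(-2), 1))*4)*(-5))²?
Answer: 1600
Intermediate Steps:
(((O/L(-2/(-2), 1))*4)*(-5))² = (((4/(-2))*4)*(-5))² = (((4*(-½))*4)*(-5))² = (-2*4*(-5))² = (-8*(-5))² = 40² = 1600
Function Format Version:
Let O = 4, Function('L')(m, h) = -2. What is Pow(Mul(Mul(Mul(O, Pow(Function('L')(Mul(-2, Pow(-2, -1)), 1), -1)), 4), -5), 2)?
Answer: 1600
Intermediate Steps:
Pow(Mul(Mul(Mul(O, Pow(Function('L')(Mul(-2, Pow(-2, -1)), 1), -1)), 4), -5), 2) = Pow(Mul(Mul(Mul(4, Pow(-2, -1)), 4), -5), 2) = Pow(Mul(Mul(Mul(4, Rational(-1, 2)), 4), -5), 2) = Pow(Mul(Mul(-2, 4), -5), 2) = Pow(Mul(-8, -5), 2) = Pow(40, 2) = 1600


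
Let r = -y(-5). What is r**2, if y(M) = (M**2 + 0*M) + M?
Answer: 400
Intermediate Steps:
y(M) = M + M**2 (y(M) = (M**2 + 0) + M = M**2 + M = M + M**2)
r = -20 (r = -(-5)*(1 - 5) = -(-5)*(-4) = -1*20 = -20)
r**2 = (-20)**2 = 400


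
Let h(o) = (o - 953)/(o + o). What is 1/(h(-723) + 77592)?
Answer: 723/56099854 ≈ 1.2888e-5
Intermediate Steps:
h(o) = (-953 + o)/(2*o) (h(o) = (-953 + o)/((2*o)) = (-953 + o)*(1/(2*o)) = (-953 + o)/(2*o))
1/(h(-723) + 77592) = 1/((½)*(-953 - 723)/(-723) + 77592) = 1/((½)*(-1/723)*(-1676) + 77592) = 1/(838/723 + 77592) = 1/(56099854/723) = 723/56099854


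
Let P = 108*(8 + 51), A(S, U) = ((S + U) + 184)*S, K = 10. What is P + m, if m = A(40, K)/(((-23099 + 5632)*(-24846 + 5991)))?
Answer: 46634584564/7318673 ≈ 6372.0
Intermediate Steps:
A(S, U) = S*(184 + S + U) (A(S, U) = (184 + S + U)*S = S*(184 + S + U))
m = 208/7318673 (m = (40*(184 + 40 + 10))/(((-23099 + 5632)*(-24846 + 5991))) = (40*234)/((-17467*(-18855))) = 9360/329340285 = 9360*(1/329340285) = 208/7318673 ≈ 2.8420e-5)
P = 6372 (P = 108*59 = 6372)
P + m = 6372 + 208/7318673 = 46634584564/7318673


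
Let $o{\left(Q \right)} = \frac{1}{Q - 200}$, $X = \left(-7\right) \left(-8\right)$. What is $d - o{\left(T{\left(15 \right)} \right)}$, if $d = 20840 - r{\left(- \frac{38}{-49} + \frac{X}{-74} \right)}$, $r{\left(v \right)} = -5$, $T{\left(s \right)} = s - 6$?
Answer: $\frac{3981396}{191} \approx 20845.0$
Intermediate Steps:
$X = 56$
$T{\left(s \right)} = -6 + s$ ($T{\left(s \right)} = s - 6 = -6 + s$)
$o{\left(Q \right)} = \frac{1}{-200 + Q}$
$d = 20845$ ($d = 20840 - -5 = 20840 + 5 = 20845$)
$d - o{\left(T{\left(15 \right)} \right)} = 20845 - \frac{1}{-200 + \left(-6 + 15\right)} = 20845 - \frac{1}{-200 + 9} = 20845 - \frac{1}{-191} = 20845 - - \frac{1}{191} = 20845 + \frac{1}{191} = \frac{3981396}{191}$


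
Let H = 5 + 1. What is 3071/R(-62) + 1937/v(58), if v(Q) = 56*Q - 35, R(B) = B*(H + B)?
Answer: 2370341/1593648 ≈ 1.4874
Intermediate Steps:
H = 6
R(B) = B*(6 + B)
v(Q) = -35 + 56*Q
3071/R(-62) + 1937/v(58) = 3071/((-62*(6 - 62))) + 1937/(-35 + 56*58) = 3071/((-62*(-56))) + 1937/(-35 + 3248) = 3071/3472 + 1937/3213 = 2370341/1593648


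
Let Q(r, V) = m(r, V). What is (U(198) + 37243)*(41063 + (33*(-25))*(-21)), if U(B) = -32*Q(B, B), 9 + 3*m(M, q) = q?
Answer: 2056834076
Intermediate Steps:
m(M, q) = -3 + q/3
Q(r, V) = -3 + V/3
U(B) = 96 - 32*B/3 (U(B) = -32*(-3 + B/3) = 96 - 32*B/3)
(U(198) + 37243)*(41063 + (33*(-25))*(-21)) = ((96 - 32/3*198) + 37243)*(41063 + (33*(-25))*(-21)) = ((96 - 2112) + 37243)*(41063 - 825*(-21)) = (-2016 + 37243)*(41063 + 17325) = 35227*58388 = 2056834076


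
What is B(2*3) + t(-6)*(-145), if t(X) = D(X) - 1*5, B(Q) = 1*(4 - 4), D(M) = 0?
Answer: 725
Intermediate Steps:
B(Q) = 0 (B(Q) = 1*0 = 0)
t(X) = -5 (t(X) = 0 - 1*5 = 0 - 5 = -5)
B(2*3) + t(-6)*(-145) = 0 - 5*(-145) = 0 + 725 = 725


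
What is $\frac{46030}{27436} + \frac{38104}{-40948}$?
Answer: $\frac{104926887}{140431166} \approx 0.74718$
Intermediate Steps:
$\frac{46030}{27436} + \frac{38104}{-40948} = 46030 \cdot \frac{1}{27436} + 38104 \left(- \frac{1}{40948}\right) = \frac{23015}{13718} - \frac{9526}{10237} = \frac{104926887}{140431166}$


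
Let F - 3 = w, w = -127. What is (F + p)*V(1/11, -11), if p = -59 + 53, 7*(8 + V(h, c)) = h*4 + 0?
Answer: 79560/77 ≈ 1033.2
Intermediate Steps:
V(h, c) = -8 + 4*h/7 (V(h, c) = -8 + (h*4 + 0)/7 = -8 + (4*h + 0)/7 = -8 + (4*h)/7 = -8 + 4*h/7)
F = -124 (F = 3 - 127 = -124)
p = -6
(F + p)*V(1/11, -11) = (-124 - 6)*(-8 + (4/7)/11) = -130*(-8 + (4/7)*(1/11)) = -130*(-8 + 4/77) = -130*(-612/77) = 79560/77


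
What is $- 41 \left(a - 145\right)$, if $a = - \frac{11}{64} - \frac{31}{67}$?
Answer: $\frac{25603721}{4288} \approx 5971.0$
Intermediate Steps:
$a = - \frac{2721}{4288}$ ($a = \left(-11\right) \frac{1}{64} - \frac{31}{67} = - \frac{11}{64} - \frac{31}{67} = - \frac{2721}{4288} \approx -0.63456$)
$- 41 \left(a - 145\right) = - 41 \left(- \frac{2721}{4288} - 145\right) = \left(-41\right) \left(- \frac{624481}{4288}\right) = \frac{25603721}{4288}$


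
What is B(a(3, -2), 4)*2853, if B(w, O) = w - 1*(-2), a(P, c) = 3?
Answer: 14265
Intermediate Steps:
B(w, O) = 2 + w (B(w, O) = w + 2 = 2 + w)
B(a(3, -2), 4)*2853 = (2 + 3)*2853 = 5*2853 = 14265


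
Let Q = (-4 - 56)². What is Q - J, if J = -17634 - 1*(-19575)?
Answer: 1659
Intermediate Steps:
Q = 3600 (Q = (-60)² = 3600)
J = 1941 (J = -17634 + 19575 = 1941)
Q - J = 3600 - 1*1941 = 3600 - 1941 = 1659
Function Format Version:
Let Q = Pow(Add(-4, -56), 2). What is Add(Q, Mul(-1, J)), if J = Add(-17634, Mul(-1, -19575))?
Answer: 1659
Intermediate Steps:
Q = 3600 (Q = Pow(-60, 2) = 3600)
J = 1941 (J = Add(-17634, 19575) = 1941)
Add(Q, Mul(-1, J)) = Add(3600, Mul(-1, 1941)) = Add(3600, -1941) = 1659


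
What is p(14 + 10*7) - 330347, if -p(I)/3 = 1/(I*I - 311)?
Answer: -2228190518/6745 ≈ -3.3035e+5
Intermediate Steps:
p(I) = -3/(-311 + I²) (p(I) = -3/(I*I - 311) = -3/(I² - 311) = -3/(-311 + I²))
p(14 + 10*7) - 330347 = -3/(-311 + (14 + 10*7)²) - 330347 = -3/(-311 + (14 + 70)²) - 330347 = -3/(-311 + 84²) - 330347 = -3/(-311 + 7056) - 330347 = -3/6745 - 330347 = -2228190518/6745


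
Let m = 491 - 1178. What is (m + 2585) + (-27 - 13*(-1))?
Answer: 1884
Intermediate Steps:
m = -687
(m + 2585) + (-27 - 13*(-1)) = (-687 + 2585) + (-27 - 13*(-1)) = 1898 + (-27 + 13) = 1898 - 14 = 1884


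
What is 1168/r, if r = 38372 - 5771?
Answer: 1168/32601 ≈ 0.035827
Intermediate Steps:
r = 32601
1168/r = 1168/32601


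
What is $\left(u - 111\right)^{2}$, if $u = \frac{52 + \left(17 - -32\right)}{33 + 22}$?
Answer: $\frac{36048016}{3025} \approx 11917.0$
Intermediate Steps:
$u = \frac{101}{55}$ ($u = \frac{52 + \left(17 + 32\right)}{55} = \left(52 + 49\right) \frac{1}{55} = 101 \cdot \frac{1}{55} = \frac{101}{55} \approx 1.8364$)
$\left(u - 111\right)^{2} = \left(\frac{101}{55} - 111\right)^{2} = \left(- \frac{6004}{55}\right)^{2} = \frac{36048016}{3025}$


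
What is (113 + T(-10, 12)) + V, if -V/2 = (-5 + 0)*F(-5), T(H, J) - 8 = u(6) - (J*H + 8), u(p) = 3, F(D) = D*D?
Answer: 486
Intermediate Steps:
F(D) = D²
T(H, J) = 3 - H*J (T(H, J) = 8 + (3 - (J*H + 8)) = 8 + (3 - (H*J + 8)) = 8 + (3 - (8 + H*J)) = 8 + (3 + (-8 - H*J)) = 8 + (-5 - H*J) = 3 - H*J)
V = 250 (V = -2*(-5 + 0)*(-5)² = -(-10)*25 = -2*(-125) = 250)
(113 + T(-10, 12)) + V = (113 + (3 - 1*(-10)*12)) + 250 = (113 + (3 + 120)) + 250 = (113 + 123) + 250 = 236 + 250 = 486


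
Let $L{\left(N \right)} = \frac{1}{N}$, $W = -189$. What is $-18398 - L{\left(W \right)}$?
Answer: $- \frac{3477221}{189} \approx -18398.0$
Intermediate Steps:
$-18398 - L{\left(W \right)} = -18398 - \frac{1}{-189} = -18398 - - \frac{1}{189} = -18398 + \frac{1}{189} = - \frac{3477221}{189}$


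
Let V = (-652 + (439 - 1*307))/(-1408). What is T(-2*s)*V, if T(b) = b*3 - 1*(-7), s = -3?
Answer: 1625/176 ≈ 9.2330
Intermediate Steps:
V = 65/176 (V = (-652 + (439 - 307))*(-1/1408) = (-652 + 132)*(-1/1408) = -520*(-1/1408) = 65/176 ≈ 0.36932)
T(b) = 7 + 3*b (T(b) = 3*b + 7 = 7 + 3*b)
T(-2*s)*V = (7 + 3*(-2*(-3)))*(65/176) = (7 + 3*6)*(65/176) = (7 + 18)*(65/176) = 25*(65/176) = 1625/176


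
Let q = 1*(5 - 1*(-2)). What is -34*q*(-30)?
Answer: 7140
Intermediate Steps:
q = 7 (q = 1*(5 + 2) = 1*7 = 7)
-34*q*(-30) = -34*7*(-30) = -238*(-30) = 7140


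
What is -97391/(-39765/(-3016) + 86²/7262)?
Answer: -1066538190536/155539883 ≈ -6857.0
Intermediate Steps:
-97391/(-39765/(-3016) + 86²/7262) = -97391/(-39765*(-1/3016) + 7396*(1/7262)) = -97391/(39765/3016 + 3698/3631) = -97391/155539883/10951096 = -97391*10951096/155539883 = -1066538190536/155539883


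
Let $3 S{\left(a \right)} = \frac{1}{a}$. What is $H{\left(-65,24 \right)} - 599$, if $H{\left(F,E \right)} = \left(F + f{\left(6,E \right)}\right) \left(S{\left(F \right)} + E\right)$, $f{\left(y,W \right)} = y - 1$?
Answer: $- \frac{26503}{13} \approx -2038.7$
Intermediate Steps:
$f{\left(y,W \right)} = -1 + y$
$S{\left(a \right)} = \frac{1}{3 a}$
$H{\left(F,E \right)} = \left(5 + F\right) \left(E + \frac{1}{3 F}\right)$ ($H{\left(F,E \right)} = \left(F + \left(-1 + 6\right)\right) \left(\frac{1}{3 F} + E\right) = \left(F + 5\right) \left(E + \frac{1}{3 F}\right) = \left(5 + F\right) \left(E + \frac{1}{3 F}\right)$)
$H{\left(-65,24 \right)} - 599 = \left(\frac{1}{3} + 5 \cdot 24 + \frac{5}{3 \left(-65\right)} + 24 \left(-65\right)\right) - 599 = \left(\frac{1}{3} + 120 + \frac{5}{3} \left(- \frac{1}{65}\right) - 1560\right) - 599 = \left(\frac{1}{3} + 120 - \frac{1}{39} - 1560\right) - 599 = - \frac{18716}{13} - 599 = - \frac{26503}{13}$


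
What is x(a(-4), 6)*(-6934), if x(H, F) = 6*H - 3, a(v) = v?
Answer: 187218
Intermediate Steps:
x(H, F) = -3 + 6*H
x(a(-4), 6)*(-6934) = (-3 + 6*(-4))*(-6934) = (-3 - 24)*(-6934) = -27*(-6934) = 187218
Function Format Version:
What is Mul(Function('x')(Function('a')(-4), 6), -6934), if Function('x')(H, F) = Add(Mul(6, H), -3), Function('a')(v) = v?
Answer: 187218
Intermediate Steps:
Function('x')(H, F) = Add(-3, Mul(6, H))
Mul(Function('x')(Function('a')(-4), 6), -6934) = Mul(Add(-3, Mul(6, -4)), -6934) = Mul(Add(-3, -24), -6934) = Mul(-27, -6934) = 187218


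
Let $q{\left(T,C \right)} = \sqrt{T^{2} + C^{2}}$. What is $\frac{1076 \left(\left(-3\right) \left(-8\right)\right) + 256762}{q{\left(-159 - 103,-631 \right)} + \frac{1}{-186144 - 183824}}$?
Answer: $\frac{104547777248}{63894551035608319} + \frac{38679332052888064 \sqrt{466805}}{63894551035608319} \approx 413.6$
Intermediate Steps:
$q{\left(T,C \right)} = \sqrt{C^{2} + T^{2}}$
$\frac{1076 \left(\left(-3\right) \left(-8\right)\right) + 256762}{q{\left(-159 - 103,-631 \right)} + \frac{1}{-186144 - 183824}} = \frac{1076 \left(\left(-3\right) \left(-8\right)\right) + 256762}{\sqrt{\left(-631\right)^{2} + \left(-159 - 103\right)^{2}} + \frac{1}{-186144 - 183824}} = \frac{1076 \cdot 24 + 256762}{\sqrt{398161 + \left(-159 - 103\right)^{2}} + \frac{1}{-369968}} = \frac{25824 + 256762}{\sqrt{398161 + \left(-262\right)^{2}} - \frac{1}{369968}} = \frac{282586}{\sqrt{398161 + 68644} - \frac{1}{369968}} = \frac{282586}{\sqrt{466805} - \frac{1}{369968}} = \frac{282586}{- \frac{1}{369968} + \sqrt{466805}}$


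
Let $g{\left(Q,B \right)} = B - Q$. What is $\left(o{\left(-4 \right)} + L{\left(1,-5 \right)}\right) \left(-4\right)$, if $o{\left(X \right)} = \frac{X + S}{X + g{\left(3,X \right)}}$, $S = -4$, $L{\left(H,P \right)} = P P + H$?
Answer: $- \frac{1176}{11} \approx -106.91$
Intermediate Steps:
$L{\left(H,P \right)} = H + P^{2}$ ($L{\left(H,P \right)} = P^{2} + H = H + P^{2}$)
$o{\left(X \right)} = \frac{-4 + X}{-3 + 2 X}$ ($o{\left(X \right)} = \frac{X - 4}{X + \left(X - 3\right)} = \frac{-4 + X}{X + \left(X - 3\right)} = \frac{-4 + X}{X + \left(-3 + X\right)} = \frac{-4 + X}{-3 + 2 X}$)
$\left(o{\left(-4 \right)} + L{\left(1,-5 \right)}\right) \left(-4\right) = \left(\frac{-4 - 4}{-3 + 2 \left(-4\right)} + \left(1 + \left(-5\right)^{2}\right)\right) \left(-4\right) = \left(\frac{1}{-3 - 8} \left(-8\right) + \left(1 + 25\right)\right) \left(-4\right) = \left(\frac{1}{-11} \left(-8\right) + 26\right) \left(-4\right) = \left(\left(- \frac{1}{11}\right) \left(-8\right) + 26\right) \left(-4\right) = \left(\frac{8}{11} + 26\right) \left(-4\right) = \frac{294}{11} \left(-4\right) = - \frac{1176}{11}$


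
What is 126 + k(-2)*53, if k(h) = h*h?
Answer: 338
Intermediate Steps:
k(h) = h²
126 + k(-2)*53 = 126 + (-2)²*53 = 126 + 4*53 = 126 + 212 = 338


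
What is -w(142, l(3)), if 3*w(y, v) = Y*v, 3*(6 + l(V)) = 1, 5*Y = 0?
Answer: 0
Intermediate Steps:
Y = 0 (Y = (1/5)*0 = 0)
l(V) = -17/3 (l(V) = -6 + (1/3)*1 = -6 + 1/3 = -17/3)
w(y, v) = 0 (w(y, v) = (0*v)/3 = (1/3)*0 = 0)
-w(142, l(3)) = -1*0 = 0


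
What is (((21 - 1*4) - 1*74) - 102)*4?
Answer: -636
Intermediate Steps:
(((21 - 1*4) - 1*74) - 102)*4 = (((21 - 4) - 74) - 102)*4 = ((17 - 74) - 102)*4 = (-57 - 102)*4 = -159*4 = -636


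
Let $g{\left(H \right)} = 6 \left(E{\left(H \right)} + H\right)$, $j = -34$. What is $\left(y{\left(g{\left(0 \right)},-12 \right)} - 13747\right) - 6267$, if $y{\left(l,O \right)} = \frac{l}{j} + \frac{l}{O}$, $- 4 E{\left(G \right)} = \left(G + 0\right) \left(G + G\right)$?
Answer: $-20014$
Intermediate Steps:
$E{\left(G \right)} = - \frac{G^{2}}{2}$ ($E{\left(G \right)} = - \frac{\left(G + 0\right) \left(G + G\right)}{4} = - \frac{G 2 G}{4} = - \frac{2 G^{2}}{4} = - \frac{G^{2}}{2}$)
$g{\left(H \right)} = - 3 H^{2} + 6 H$ ($g{\left(H \right)} = 6 \left(- \frac{H^{2}}{2} + H\right) = 6 \left(H - \frac{H^{2}}{2}\right) = - 3 H^{2} + 6 H$)
$y{\left(l,O \right)} = - \frac{l}{34} + \frac{l}{O}$ ($y{\left(l,O \right)} = \frac{l}{-34} + \frac{l}{O} = l \left(- \frac{1}{34}\right) + \frac{l}{O} = - \frac{l}{34} + \frac{l}{O}$)
$\left(y{\left(g{\left(0 \right)},-12 \right)} - 13747\right) - 6267 = \left(\left(- \frac{3 \cdot 0 \left(2 - 0\right)}{34} + \frac{3 \cdot 0 \left(2 - 0\right)}{-12}\right) - 13747\right) - 6267 = \left(\left(- \frac{3 \cdot 0 \left(2 + 0\right)}{34} + 3 \cdot 0 \left(2 + 0\right) \left(- \frac{1}{12}\right)\right) - 13747\right) - 6267 = \left(\left(- \frac{3 \cdot 0 \cdot 2}{34} + 3 \cdot 0 \cdot 2 \left(- \frac{1}{12}\right)\right) - 13747\right) - 6267 = \left(\left(\left(- \frac{1}{34}\right) 0 + 0 \left(- \frac{1}{12}\right)\right) - 13747\right) - 6267 = \left(\left(0 + 0\right) - 13747\right) - 6267 = \left(0 - 13747\right) - 6267 = -13747 - 6267 = -20014$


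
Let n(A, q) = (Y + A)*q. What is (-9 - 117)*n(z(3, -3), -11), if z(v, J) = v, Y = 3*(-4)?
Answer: -12474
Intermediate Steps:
Y = -12
n(A, q) = q*(-12 + A) (n(A, q) = (-12 + A)*q = q*(-12 + A))
(-9 - 117)*n(z(3, -3), -11) = (-9 - 117)*(-11*(-12 + 3)) = -(-1386)*(-9) = -126*99 = -12474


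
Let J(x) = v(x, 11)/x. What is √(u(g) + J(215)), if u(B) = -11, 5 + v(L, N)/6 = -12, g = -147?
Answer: I*√530405/215 ≈ 3.3874*I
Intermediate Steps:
v(L, N) = -102 (v(L, N) = -30 + 6*(-12) = -30 - 72 = -102)
J(x) = -102/x
√(u(g) + J(215)) = √(-11 - 102/215) = √(-2467/215) = I*√530405/215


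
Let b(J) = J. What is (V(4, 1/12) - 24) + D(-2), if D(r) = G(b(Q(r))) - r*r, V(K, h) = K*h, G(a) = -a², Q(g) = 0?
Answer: -83/3 ≈ -27.667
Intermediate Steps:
D(r) = -r² (D(r) = -1*0² - r*r = -1*0 - r² = 0 - r² = -r²)
(V(4, 1/12) - 24) + D(-2) = (4/12 - 24) - 1*(-2)² = (4*(1/12) - 24) - 1*4 = (⅓ - 24) - 4 = -71/3 - 4 = -83/3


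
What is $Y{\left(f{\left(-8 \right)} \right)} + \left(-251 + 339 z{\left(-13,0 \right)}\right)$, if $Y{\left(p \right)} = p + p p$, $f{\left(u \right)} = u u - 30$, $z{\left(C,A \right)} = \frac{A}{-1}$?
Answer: $939$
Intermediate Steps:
$z{\left(C,A \right)} = - A$ ($z{\left(C,A \right)} = A \left(-1\right) = - A$)
$f{\left(u \right)} = -30 + u^{2}$ ($f{\left(u \right)} = u^{2} - 30 = -30 + u^{2}$)
$Y{\left(p \right)} = p + p^{2}$
$Y{\left(f{\left(-8 \right)} \right)} + \left(-251 + 339 z{\left(-13,0 \right)}\right) = \left(-30 + \left(-8\right)^{2}\right) \left(1 - \left(30 - \left(-8\right)^{2}\right)\right) - \left(251 - 339 \left(\left(-1\right) 0\right)\right) = \left(-30 + 64\right) \left(1 + \left(-30 + 64\right)\right) + \left(-251 + 339 \cdot 0\right) = 34 \left(1 + 34\right) + \left(-251 + 0\right) = 34 \cdot 35 - 251 = 1190 - 251 = 939$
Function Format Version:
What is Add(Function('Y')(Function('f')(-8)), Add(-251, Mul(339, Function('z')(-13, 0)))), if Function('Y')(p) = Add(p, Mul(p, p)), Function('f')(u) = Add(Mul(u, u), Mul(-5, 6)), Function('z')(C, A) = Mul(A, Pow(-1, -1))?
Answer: 939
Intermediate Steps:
Function('z')(C, A) = Mul(-1, A) (Function('z')(C, A) = Mul(A, -1) = Mul(-1, A))
Function('f')(u) = Add(-30, Pow(u, 2)) (Function('f')(u) = Add(Pow(u, 2), -30) = Add(-30, Pow(u, 2)))
Function('Y')(p) = Add(p, Pow(p, 2))
Add(Function('Y')(Function('f')(-8)), Add(-251, Mul(339, Function('z')(-13, 0)))) = Add(Mul(Add(-30, Pow(-8, 2)), Add(1, Add(-30, Pow(-8, 2)))), Add(-251, Mul(339, Mul(-1, 0)))) = Add(Mul(Add(-30, 64), Add(1, Add(-30, 64))), Add(-251, Mul(339, 0))) = Add(Mul(34, Add(1, 34)), Add(-251, 0)) = Add(Mul(34, 35), -251) = Add(1190, -251) = 939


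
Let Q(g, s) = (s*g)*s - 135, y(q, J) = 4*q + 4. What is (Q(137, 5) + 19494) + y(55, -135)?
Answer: 23008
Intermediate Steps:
y(q, J) = 4 + 4*q
Q(g, s) = -135 + g*s² (Q(g, s) = (g*s)*s - 135 = g*s² - 135 = -135 + g*s²)
(Q(137, 5) + 19494) + y(55, -135) = ((-135 + 137*5²) + 19494) + (4 + 4*55) = ((-135 + 137*25) + 19494) + (4 + 220) = ((-135 + 3425) + 19494) + 224 = (3290 + 19494) + 224 = 22784 + 224 = 23008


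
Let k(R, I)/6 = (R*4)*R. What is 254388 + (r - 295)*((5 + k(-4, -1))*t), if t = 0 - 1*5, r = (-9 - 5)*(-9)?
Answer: 583093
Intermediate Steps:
r = 126 (r = -14*(-9) = 126)
k(R, I) = 24*R**2 (k(R, I) = 6*((R*4)*R) = 6*((4*R)*R) = 6*(4*R**2) = 24*R**2)
t = -5 (t = 0 - 5 = -5)
254388 + (r - 295)*((5 + k(-4, -1))*t) = 254388 + (126 - 295)*((5 + 24*(-4)**2)*(-5)) = 254388 - 169*(5 + 24*16)*(-5) = 254388 - 169*(5 + 384)*(-5) = 254388 - 65741*(-5) = 254388 - 169*(-1945) = 254388 + 328705 = 583093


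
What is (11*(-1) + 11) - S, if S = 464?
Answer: -464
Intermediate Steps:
(11*(-1) + 11) - S = (11*(-1) + 11) - 1*464 = (-11 + 11) - 464 = 0 - 464 = -464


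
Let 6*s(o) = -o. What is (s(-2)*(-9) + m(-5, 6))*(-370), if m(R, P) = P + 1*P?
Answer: -3330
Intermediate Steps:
m(R, P) = 2*P (m(R, P) = P + P = 2*P)
s(o) = -o/6 (s(o) = (-o)/6 = -o/6)
(s(-2)*(-9) + m(-5, 6))*(-370) = (-⅙*(-2)*(-9) + 2*6)*(-370) = ((⅓)*(-9) + 12)*(-370) = (-3 + 12)*(-370) = 9*(-370) = -3330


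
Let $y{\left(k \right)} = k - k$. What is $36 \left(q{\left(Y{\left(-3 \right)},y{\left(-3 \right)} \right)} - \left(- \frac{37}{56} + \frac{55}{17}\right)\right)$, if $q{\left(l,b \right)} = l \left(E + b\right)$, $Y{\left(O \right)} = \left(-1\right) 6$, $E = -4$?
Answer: $\frac{183573}{238} \approx 771.32$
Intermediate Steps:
$Y{\left(O \right)} = -6$
$y{\left(k \right)} = 0$
$q{\left(l,b \right)} = l \left(-4 + b\right)$
$36 \left(q{\left(Y{\left(-3 \right)},y{\left(-3 \right)} \right)} - \left(- \frac{37}{56} + \frac{55}{17}\right)\right) = 36 \left(- 6 \left(-4 + 0\right) - \left(- \frac{37}{56} + \frac{55}{17}\right)\right) = 36 \left(\left(-6\right) \left(-4\right) - \frac{2451}{952}\right) = 36 \left(24 + \left(\frac{37}{56} - \frac{55}{17}\right)\right) = 36 \left(24 - \frac{2451}{952}\right) = 36 \cdot \frac{20397}{952} = \frac{183573}{238}$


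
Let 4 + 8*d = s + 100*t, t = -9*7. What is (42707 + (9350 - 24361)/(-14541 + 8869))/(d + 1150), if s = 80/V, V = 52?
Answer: 1049746165/8902204 ≈ 117.92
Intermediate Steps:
t = -63
s = 20/13 (s = 80/52 = 80*(1/52) = 20/13 ≈ 1.5385)
d = -20483/26 (d = -½ + (20/13 + 100*(-63))/8 = -½ + (20/13 - 6300)/8 = -½ + (⅛)*(-81880/13) = -½ - 10235/13 = -20483/26 ≈ -787.81)
(42707 + (9350 - 24361)/(-14541 + 8869))/(d + 1150) = (42707 + (9350 - 24361)/(-14541 + 8869))/(-20483/26 + 1150) = (42707 - 15011/(-5672))/(9417/26) = (42707 - 15011*(-1/5672))*(26/9417) = (42707 + 15011/5672)*(26/9417) = (242249115/5672)*(26/9417) = 1049746165/8902204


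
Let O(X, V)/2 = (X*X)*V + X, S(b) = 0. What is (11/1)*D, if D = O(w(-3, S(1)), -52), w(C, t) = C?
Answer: -10362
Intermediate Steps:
O(X, V) = 2*X + 2*V*X² (O(X, V) = 2*((X*X)*V + X) = 2*(X²*V + X) = 2*(V*X² + X) = 2*(X + V*X²) = 2*X + 2*V*X²)
D = -942 (D = 2*(-3)*(1 - 52*(-3)) = 2*(-3)*(1 + 156) = 2*(-3)*157 = -942)
(11/1)*D = (11/1)*(-942) = (11*1)*(-942) = 11*(-942) = -10362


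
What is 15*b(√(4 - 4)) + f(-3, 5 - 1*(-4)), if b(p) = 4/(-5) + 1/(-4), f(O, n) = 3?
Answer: -51/4 ≈ -12.750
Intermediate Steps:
b(p) = -21/20 (b(p) = 4*(-⅕) + 1*(-¼) = -⅘ - ¼ = -21/20)
15*b(√(4 - 4)) + f(-3, 5 - 1*(-4)) = 15*(-21/20) + 3 = -63/4 + 3 = -51/4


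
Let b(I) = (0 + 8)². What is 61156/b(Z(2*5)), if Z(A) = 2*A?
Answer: 15289/16 ≈ 955.56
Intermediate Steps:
b(I) = 64 (b(I) = 8² = 64)
61156/b(Z(2*5)) = 61156/64 = 61156*(1/64) = 15289/16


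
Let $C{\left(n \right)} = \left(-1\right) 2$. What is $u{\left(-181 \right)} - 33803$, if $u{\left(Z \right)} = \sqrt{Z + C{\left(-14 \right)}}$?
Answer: $-33803 + i \sqrt{183} \approx -33803.0 + 13.528 i$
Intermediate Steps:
$C{\left(n \right)} = -2$
$u{\left(Z \right)} = \sqrt{-2 + Z}$ ($u{\left(Z \right)} = \sqrt{Z - 2} = \sqrt{-2 + Z}$)
$u{\left(-181 \right)} - 33803 = \sqrt{-2 - 181} - 33803 = \sqrt{-183} - 33803 = i \sqrt{183} - 33803 = -33803 + i \sqrt{183}$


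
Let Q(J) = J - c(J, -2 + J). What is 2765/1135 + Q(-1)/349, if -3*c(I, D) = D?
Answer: 192543/79223 ≈ 2.4304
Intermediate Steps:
c(I, D) = -D/3
Q(J) = -⅔ + 4*J/3 (Q(J) = J - (-1)*(-2 + J)/3 = J - (⅔ - J/3) = J + (-⅔ + J/3) = -⅔ + 4*J/3)
2765/1135 + Q(-1)/349 = 2765/1135 + (-⅔ + (4/3)*(-1))/349 = 2765*(1/1135) + (-⅔ - 4/3)*(1/349) = 553/227 - 2*1/349 = 553/227 - 2/349 = 192543/79223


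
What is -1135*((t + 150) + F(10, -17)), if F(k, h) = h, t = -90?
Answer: -48805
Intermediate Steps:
-1135*((t + 150) + F(10, -17)) = -1135*((-90 + 150) - 17) = -1135*(60 - 17) = -1135*43 = -48805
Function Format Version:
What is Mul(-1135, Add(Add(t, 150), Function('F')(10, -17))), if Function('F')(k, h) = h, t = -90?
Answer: -48805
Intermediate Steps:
Mul(-1135, Add(Add(t, 150), Function('F')(10, -17))) = Mul(-1135, Add(Add(-90, 150), -17)) = Mul(-1135, Add(60, -17)) = Mul(-1135, 43) = -48805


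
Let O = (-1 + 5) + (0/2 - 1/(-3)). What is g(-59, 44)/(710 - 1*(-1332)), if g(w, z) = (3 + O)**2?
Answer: 242/9189 ≈ 0.026336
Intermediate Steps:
O = 13/3 (O = 4 + (0*(1/2) - 1*(-1/3)) = 4 + (0 + 1/3) = 4 + 1/3 = 13/3 ≈ 4.3333)
g(w, z) = 484/9 (g(w, z) = (3 + 13/3)**2 = (22/3)**2 = 484/9)
g(-59, 44)/(710 - 1*(-1332)) = 484/(9*(710 - 1*(-1332))) = 484/(9*(710 + 1332)) = (484/9)/2042 = (484/9)*(1/2042) = 242/9189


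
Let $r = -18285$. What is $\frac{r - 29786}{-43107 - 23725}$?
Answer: $\frac{48071}{66832} \approx 0.71928$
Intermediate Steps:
$\frac{r - 29786}{-43107 - 23725} = \frac{-18285 - 29786}{-43107 - 23725} = - \frac{48071}{-66832} = \left(-48071\right) \left(- \frac{1}{66832}\right) = \frac{48071}{66832}$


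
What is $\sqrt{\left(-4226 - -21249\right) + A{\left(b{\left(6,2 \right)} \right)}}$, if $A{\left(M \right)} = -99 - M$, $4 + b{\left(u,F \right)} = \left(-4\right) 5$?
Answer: $2 \sqrt{4237} \approx 130.18$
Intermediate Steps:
$b{\left(u,F \right)} = -24$ ($b{\left(u,F \right)} = -4 - 20 = -24$)
$\sqrt{\left(-4226 - -21249\right) + A{\left(b{\left(6,2 \right)} \right)}} = \sqrt{\left(-4226 - -21249\right) - 75} = \sqrt{\left(-4226 + 21249\right) + \left(-99 + 24\right)} = \sqrt{17023 - 75} = \sqrt{16948} = 2 \sqrt{4237}$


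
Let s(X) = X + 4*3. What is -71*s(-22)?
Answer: 710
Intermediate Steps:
s(X) = 12 + X (s(X) = X + 12 = 12 + X)
-71*s(-22) = -71*(12 - 22) = -71*(-10) = 710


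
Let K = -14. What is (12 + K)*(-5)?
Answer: 10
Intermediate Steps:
(12 + K)*(-5) = (12 - 14)*(-5) = -2*(-5) = 10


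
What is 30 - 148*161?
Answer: -23798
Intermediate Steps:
30 - 148*161 = 30 - 23828 = -23798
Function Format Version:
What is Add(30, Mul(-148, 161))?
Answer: -23798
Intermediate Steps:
Add(30, Mul(-148, 161)) = Add(30, -23828) = -23798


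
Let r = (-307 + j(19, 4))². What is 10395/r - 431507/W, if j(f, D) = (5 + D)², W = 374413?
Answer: -18147628397/19123518388 ≈ -0.94897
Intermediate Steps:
r = 51076 (r = (-307 + (5 + 4)²)² = (-307 + 9²)² = (-307 + 81)² = (-226)² = 51076)
10395/r - 431507/W = 10395/51076 - 431507/374413 = -18147628397/19123518388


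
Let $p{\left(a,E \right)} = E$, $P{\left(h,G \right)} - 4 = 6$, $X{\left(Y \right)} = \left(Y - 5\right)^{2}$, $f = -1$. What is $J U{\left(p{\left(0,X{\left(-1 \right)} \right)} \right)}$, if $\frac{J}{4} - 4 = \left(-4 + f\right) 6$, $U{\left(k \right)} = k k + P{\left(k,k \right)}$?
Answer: $-135824$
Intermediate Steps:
$X{\left(Y \right)} = \left(-5 + Y\right)^{2}$
$P{\left(h,G \right)} = 10$ ($P{\left(h,G \right)} = 4 + 6 = 10$)
$U{\left(k \right)} = 10 + k^{2}$ ($U{\left(k \right)} = k k + 10 = k^{2} + 10 = 10 + k^{2}$)
$J = -104$ ($J = 16 + 4 \left(-4 - 1\right) 6 = 16 + 4 \left(\left(-5\right) 6\right) = 16 + 4 \left(-30\right) = 16 - 120 = -104$)
$J U{\left(p{\left(0,X{\left(-1 \right)} \right)} \right)} = - 104 \left(10 + \left(\left(-5 - 1\right)^{2}\right)^{2}\right) = - 104 \left(10 + \left(\left(-6\right)^{2}\right)^{2}\right) = - 104 \left(10 + 36^{2}\right) = - 104 \left(10 + 1296\right) = \left(-104\right) 1306 = -135824$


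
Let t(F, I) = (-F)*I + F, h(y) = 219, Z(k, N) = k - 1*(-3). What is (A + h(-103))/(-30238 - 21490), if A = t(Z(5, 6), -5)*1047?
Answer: -50475/51728 ≈ -0.97578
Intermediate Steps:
Z(k, N) = 3 + k (Z(k, N) = k + 3 = 3 + k)
t(F, I) = F - F*I (t(F, I) = -F*I + F = F - F*I)
A = 50256 (A = ((3 + 5)*(1 - 1*(-5)))*1047 = (8*(1 + 5))*1047 = (8*6)*1047 = 48*1047 = 50256)
(A + h(-103))/(-30238 - 21490) = (50256 + 219)/(-30238 - 21490) = 50475/(-51728) = 50475*(-1/51728) = -50475/51728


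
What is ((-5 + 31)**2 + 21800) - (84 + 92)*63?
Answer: 11388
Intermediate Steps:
((-5 + 31)**2 + 21800) - (84 + 92)*63 = (26**2 + 21800) - 176*63 = (676 + 21800) - 1*11088 = 22476 - 11088 = 11388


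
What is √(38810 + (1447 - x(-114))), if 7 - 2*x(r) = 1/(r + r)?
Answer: √2092537830/228 ≈ 200.63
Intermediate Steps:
x(r) = 7/2 - 1/(4*r) (x(r) = 7/2 - 1/(2*(r + r)) = 7/2 - 1/(2*r)/2 = 7/2 - 1/(4*r))
√(38810 + (1447 - x(-114))) = √(38810 + (1447 - (-1 + 14*(-114))/(4*(-114)))) = √(38810 + (1447 - (-1)*(-1 - 1596)/(4*114))) = √(38810 + (1447 - (-1)*(-1597)/(4*114))) = √(38810 + (1447 - 1*1597/456)) = √(38810 + (1447 - 1597/456)) = √(38810 + 658235/456) = √(18355595/456) = √2092537830/228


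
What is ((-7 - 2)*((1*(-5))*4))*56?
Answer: 10080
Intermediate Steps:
((-7 - 2)*((1*(-5))*4))*56 = -(-45)*4*56 = -9*(-20)*56 = 180*56 = 10080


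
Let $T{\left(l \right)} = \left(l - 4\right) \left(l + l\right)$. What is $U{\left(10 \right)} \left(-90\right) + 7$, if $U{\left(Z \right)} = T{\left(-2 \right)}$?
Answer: $-2153$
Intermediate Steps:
$T{\left(l \right)} = 2 l \left(-4 + l\right)$ ($T{\left(l \right)} = \left(-4 + l\right) 2 l = 2 l \left(-4 + l\right)$)
$U{\left(Z \right)} = 24$ ($U{\left(Z \right)} = 2 \left(-2\right) \left(-4 - 2\right) = 2 \left(-2\right) \left(-6\right) = 24$)
$U{\left(10 \right)} \left(-90\right) + 7 = 24 \left(-90\right) + 7 = -2160 + 7 = -2153$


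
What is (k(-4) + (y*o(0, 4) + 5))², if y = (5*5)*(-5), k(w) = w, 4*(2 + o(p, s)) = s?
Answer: 15876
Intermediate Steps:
o(p, s) = -2 + s/4
y = -125 (y = 25*(-5) = -125)
(k(-4) + (y*o(0, 4) + 5))² = (-4 + (-125*(-2 + (¼)*4) + 5))² = (-4 + (-125*(-2 + 1) + 5))² = (-4 + (-125*(-1) + 5))² = (-4 + (125 + 5))² = (-4 + 130)² = 126² = 15876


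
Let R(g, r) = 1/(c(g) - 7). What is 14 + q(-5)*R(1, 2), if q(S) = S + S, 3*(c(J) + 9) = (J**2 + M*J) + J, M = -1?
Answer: 688/47 ≈ 14.638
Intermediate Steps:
c(J) = -9 + J**2/3 (c(J) = -9 + ((J**2 - J) + J)/3 = -9 + J**2/3)
R(g, r) = 1/(-16 + g**2/3) (R(g, r) = 1/((-9 + g**2/3) - 7) = 1/(-16 + g**2/3))
q(S) = 2*S
14 + q(-5)*R(1, 2) = 14 + (2*(-5))*(3/(-48 + 1**2)) = 14 - 30/(-48 + 1) = 14 - 30/(-47) = 14 - 30*(-1)/47 = 14 - 10*(-3/47) = 14 + 30/47 = 688/47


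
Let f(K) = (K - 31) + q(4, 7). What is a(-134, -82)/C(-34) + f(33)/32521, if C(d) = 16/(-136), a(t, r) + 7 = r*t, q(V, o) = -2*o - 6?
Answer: -6070922753/65042 ≈ -93339.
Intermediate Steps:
q(V, o) = -6 - 2*o
a(t, r) = -7 + r*t
C(d) = -2/17 (C(d) = 16*(-1/136) = -2/17)
f(K) = -51 + K (f(K) = (K - 31) + (-6 - 2*7) = (-31 + K) + (-6 - 14) = (-31 + K) - 20 = -51 + K)
a(-134, -82)/C(-34) + f(33)/32521 = (-7 - 82*(-134))/(-2/17) + (-51 + 33)/32521 = (-7 + 10988)*(-17/2) - 18*1/32521 = 10981*(-17/2) - 18/32521 = -186677/2 - 18/32521 = -6070922753/65042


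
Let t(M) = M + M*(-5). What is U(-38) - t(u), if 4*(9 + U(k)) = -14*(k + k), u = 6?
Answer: 281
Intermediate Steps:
t(M) = -4*M (t(M) = M - 5*M = -4*M)
U(k) = -9 - 7*k (U(k) = -9 + (-14*(k + k))/4 = -9 + (-28*k)/4 = -9 - 7*k)
U(-38) - t(u) = (-9 - 7*(-38)) - (-4)*6 = (-9 + 266) - 1*(-24) = 257 + 24 = 281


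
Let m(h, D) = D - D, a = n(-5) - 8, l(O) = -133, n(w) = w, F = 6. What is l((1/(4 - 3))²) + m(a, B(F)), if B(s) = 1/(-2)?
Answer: -133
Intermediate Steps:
a = -13 (a = -5 - 8 = -13)
B(s) = -½
m(h, D) = 0
l((1/(4 - 3))²) + m(a, B(F)) = -133 + 0 = -133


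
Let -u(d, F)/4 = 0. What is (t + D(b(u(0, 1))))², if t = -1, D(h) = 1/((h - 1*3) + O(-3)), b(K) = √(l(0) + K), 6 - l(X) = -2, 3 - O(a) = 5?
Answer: 492/289 + 88*√2/289 ≈ 2.1330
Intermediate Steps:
O(a) = -2 (O(a) = 3 - 1*5 = 3 - 5 = -2)
l(X) = 8 (l(X) = 6 - 1*(-2) = 6 + 2 = 8)
u(d, F) = 0 (u(d, F) = -4*0 = 0)
b(K) = √(8 + K)
D(h) = 1/(-5 + h) (D(h) = 1/((h - 1*3) - 2) = 1/((h - 3) - 2) = 1/((-3 + h) - 2) = 1/(-5 + h))
(t + D(b(u(0, 1))))² = (-1 + 1/(-5 + √(8 + 0)))² = (-1 + 1/(-5 + √8))² = (-1 + 1/(-5 + 2*√2))²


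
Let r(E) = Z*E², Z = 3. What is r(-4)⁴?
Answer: 5308416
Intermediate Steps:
r(E) = 3*E²
r(-4)⁴ = (3*(-4)²)⁴ = (3*16)⁴ = 48⁴ = 5308416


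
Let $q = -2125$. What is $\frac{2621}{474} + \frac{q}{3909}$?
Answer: $\frac{1026471}{205874} \approx 4.9859$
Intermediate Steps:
$\frac{2621}{474} + \frac{q}{3909} = \frac{2621}{474} - \frac{2125}{3909} = \frac{1026471}{205874}$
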